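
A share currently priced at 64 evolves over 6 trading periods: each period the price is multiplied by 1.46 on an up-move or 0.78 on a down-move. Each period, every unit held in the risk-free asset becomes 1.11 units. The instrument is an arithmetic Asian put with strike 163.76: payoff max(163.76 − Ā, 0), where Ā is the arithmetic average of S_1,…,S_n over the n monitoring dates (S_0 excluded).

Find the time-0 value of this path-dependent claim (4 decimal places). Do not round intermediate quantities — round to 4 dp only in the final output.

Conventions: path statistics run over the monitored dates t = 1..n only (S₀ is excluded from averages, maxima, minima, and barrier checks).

price = 39.8226

Under the martingale measure an up-move has probability p* = 0.4853; value the claim as the probability-weighted average of per-path payoffs, discounted 6 periods at R = 1.11.
Enumerate all 2^6 = 64 price paths (U = up ×1.46, D = down ×0.78); each path with k up-moves has probability p*^k·(1−p*)^(6−k).
DDDDDD: Ā=29.3015, payoff=134.4585, prob=0.018593
UDDDDD: Ā=54.8465, payoff=108.9135, prob=0.017531
DUDDDD: Ā=47.5931, payoff=116.1669, prob=0.017531
UUDDDD: Ā=89.0846, payoff=74.6754, prob=0.016529
DDUDDD: Ā=41.9355, payoff=121.8245, prob=0.017531
UDUDDD: Ā=78.4947, payoff=85.2653, prob=0.016529
DUUDDD: Ā=71.2414, payoff=92.5186, prob=0.016529
UUUDDD: Ā=133.3493, payoff=30.4107, prob=0.015584
DDDUDD: Ā=37.5226, payoff=126.2374, prob=0.017531
UDDUDD: Ā=70.2346, payoff=93.5254, prob=0.016529
DUDUDD: Ā=62.9813, payoff=100.7787, prob=0.016529
UUDUDD: Ā=117.8881, payoff=45.8719, prob=0.015584
DDUUDD: Ā=57.3237, payoff=106.4363, prob=0.016529
UDUUDD: Ā=107.2982, payoff=56.4618, prob=0.015584
DUUUDD: Ā=100.0449, payoff=63.7151, prob=0.015584
UUUUDD: Ā=187.2635, payoff=0.0000, prob=0.014694
DDDDUD: Ā=34.0805, payoff=129.6795, prob=0.017531
UDDDUD: Ā=63.7918, payoff=99.9682, prob=0.016529
DUDDUD: Ā=56.5384, payoff=107.2216, prob=0.016529
UUDDUD: Ā=105.8283, payoff=57.9317, prob=0.015584
DDUDUD: Ā=50.8808, payoff=112.8792, prob=0.016529
UDUDUD: Ā=95.2385, payoff=68.5215, prob=0.015584
DUUDUD: Ā=87.9851, payoff=75.7749, prob=0.015584
UUUDUD: Ā=164.6901, payoff=0.0000, prob=0.014694
DDDUUD: Ā=46.4679, payoff=117.2921, prob=0.016529
UDDUUD: Ā=86.9784, payoff=76.7816, prob=0.015584
DUDUUD: Ā=79.7250, payoff=84.0350, prob=0.015584
UUDUUD: Ā=149.2289, payoff=14.5311, prob=0.014694
DDUUUD: Ā=74.0674, payoff=89.6926, prob=0.015584
UDUUUD: Ā=138.6391, payoff=25.1209, prob=0.014694
DUUUUD: Ā=131.3857, payoff=32.3743, prob=0.014694
UUUUUD: Ā=245.9272, payoff=0.0000, prob=0.013854
DDDDDU: Ā=31.3957, payoff=132.3643, prob=0.017531
UDDDDU: Ā=58.7663, payoff=104.9937, prob=0.016529
DUDDDU: Ā=51.5130, payoff=112.2470, prob=0.016529
UUDDDU: Ā=96.4217, payoff=67.3383, prob=0.015584
DDUDDU: Ā=45.8554, payoff=117.9046, prob=0.016529
UDUDDU: Ā=85.8319, payoff=77.9281, prob=0.015584
DUUDDU: Ā=78.5785, payoff=85.1815, prob=0.015584
UUUDDU: Ā=147.0829, payoff=16.6771, prob=0.014694
DDDUDU: Ā=41.4425, payoff=122.3175, prob=0.016529
UDDUDU: Ā=77.5718, payoff=86.1882, prob=0.015584
DUDUDU: Ā=70.3185, payoff=93.4415, prob=0.015584
UUDUDU: Ā=131.6217, payoff=32.1383, prob=0.014694
DDUUDU: Ā=64.6609, payoff=99.0991, prob=0.015584
UDUUDU: Ā=121.0319, payoff=42.7281, prob=0.014694
DUUUDU: Ā=113.7785, payoff=49.9815, prob=0.014694
UUUUDU: Ā=212.9700, payoff=0.0000, prob=0.013854
DDDDUU: Ā=38.0004, payoff=125.7596, prob=0.016529
UDDDUU: Ā=71.1289, payoff=92.6311, prob=0.015584
DUDDUU: Ā=63.8756, payoff=99.8844, prob=0.015584
UUDDUU: Ā=119.5620, payoff=44.1980, prob=0.014694
DDUDUU: Ā=58.2180, payoff=105.5420, prob=0.015584
UDUDUU: Ā=108.9721, payoff=54.7879, prob=0.014694
DUUDUU: Ā=101.7188, payoff=62.0412, prob=0.014694
UUUDUU: Ā=190.3967, payoff=0.0000, prob=0.013854
DDDUUU: Ā=53.8050, payoff=109.9550, prob=0.015584
UDDUUU: Ā=100.7120, payoff=63.0480, prob=0.014694
DUDUUU: Ā=93.4587, payoff=70.3013, prob=0.014694
UUDUUU: Ā=174.9355, payoff=0.0000, prob=0.013854
DDUUUU: Ā=87.8011, payoff=75.9589, prob=0.014694
UDUUUU: Ā=164.3456, payoff=0.0000, prob=0.013854
DUUUUU: Ā=157.0923, payoff=6.6677, prob=0.013854
UUUUUU: Ā=294.0445, payoff=0.0000, prob=0.013063
Price = Σ prob·payoff / R^6 = 74.484738 / 1.870415 = 39.8226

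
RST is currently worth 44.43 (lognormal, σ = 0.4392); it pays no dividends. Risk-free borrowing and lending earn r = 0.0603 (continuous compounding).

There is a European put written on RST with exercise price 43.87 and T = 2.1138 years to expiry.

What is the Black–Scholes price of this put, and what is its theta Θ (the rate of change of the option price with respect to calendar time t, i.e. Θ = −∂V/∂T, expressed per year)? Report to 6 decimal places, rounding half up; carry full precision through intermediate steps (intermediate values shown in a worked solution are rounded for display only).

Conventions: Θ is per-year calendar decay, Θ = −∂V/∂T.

σ√T = 0.4392·√2.1138 = 0.638549
d₁ = (ln(S/K) + (r+σ²/2)T) / (σ√T) = (ln(44.43/43.87) + (0.0603+0.4392²/2)·2.1138) / 0.638549 = (0.012684 + 0.331335) / 0.638549 = 0.538751
d₂ = d₁ − σ√T = 0.538751 − 0.638549 = -0.099798
e^{−rT} = 0.880327
N(−d₁) = 0.295029,  N(−d₂) = 0.539748
Put price V = K·e^{−rT}·N(−d₂) − S·N(−d₁) = 20.845024 − 13.108157 = 7.736866
φ(d₁) = (1/√(2π))·e^{−d₁²/2} = 0.345050
Θ = −S·φ(d₁)·σ/(2√T) + r·K·e^{−rT}·N(−d₂) = −2.315577 + 1.256955 = -1.058622

price = 7.736866
Θ = -1.058622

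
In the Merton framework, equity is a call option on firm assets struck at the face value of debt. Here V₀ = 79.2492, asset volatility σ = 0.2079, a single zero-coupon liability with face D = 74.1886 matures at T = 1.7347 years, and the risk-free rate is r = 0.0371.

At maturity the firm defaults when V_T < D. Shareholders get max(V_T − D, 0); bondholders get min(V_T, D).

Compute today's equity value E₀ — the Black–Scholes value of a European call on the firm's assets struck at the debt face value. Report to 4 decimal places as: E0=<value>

E0=13.8391

With assets at 79.2492 and a single debt payment of 74.1886 at 1.7347 years:
d₁ = [ln(V₀/D) + (r + σ²/2)T] / (σ√T)
   = [ln(79.2492/74.1886) + (0.0371 + 0.5·0.2079²)·1.7347] / (0.2079·√1.7347)
   = [0.065987 + 0.101846] / 0.273821 = 0.612930
d₂ = d₁ − σ√T = 0.612930 − 0.273821 = 0.339109
N(d₁) = 0.730039,  N(d₂) = 0.632736,  e^(−rT) = 0.937670
E₀ = V₀·N(d₁) − D·e^(−rT)·N(d₂)
   = 79.2492·0.730039 − 74.1886·0.937670·0.632736 = 13.839059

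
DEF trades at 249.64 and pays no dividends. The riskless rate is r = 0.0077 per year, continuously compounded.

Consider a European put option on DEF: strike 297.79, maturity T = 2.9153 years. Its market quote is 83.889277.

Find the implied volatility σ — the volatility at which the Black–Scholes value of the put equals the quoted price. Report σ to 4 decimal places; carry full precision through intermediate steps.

sigma = 0.3357

At σ = 0.3357 the Black–Scholes value reproduces the quote:
σ√T = 0.3357·√2.9153 = 0.573183
d₁ = (ln(S/K) + (r+σ²/2)T) / (σ√T) = (ln(249.64/297.79) + (0.0077+0.3357²/2)·2.9153) / 0.573183 = (-0.176369 + 0.186717) / 0.573183 = 0.018054
d₂ = d₁ − σ√T = 0.018054 − 0.573183 = -0.555128
e^{−rT} = 0.977802
N(−d₁) = 0.492798,  N(−d₂) = 0.710597
V = K·e^{−rT}·N(−d₂) − S·N(−d₁) = 206.911335 − 123.022058 = 83.889277 (matching the quote); vega is positive throughout, so no other σ reproduces this price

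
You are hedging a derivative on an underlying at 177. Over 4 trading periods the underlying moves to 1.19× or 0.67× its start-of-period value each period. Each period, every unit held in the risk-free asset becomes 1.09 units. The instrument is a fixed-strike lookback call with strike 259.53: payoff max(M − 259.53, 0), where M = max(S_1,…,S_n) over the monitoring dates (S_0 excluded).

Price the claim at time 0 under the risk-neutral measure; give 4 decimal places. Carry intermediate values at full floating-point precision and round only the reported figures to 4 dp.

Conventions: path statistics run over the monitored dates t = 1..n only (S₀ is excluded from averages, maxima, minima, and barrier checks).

price = 31.5481

Under the martingale measure an up-move has probability p* = 0.8077; value the claim as the probability-weighted average of per-path payoffs, discounted 4 periods at R = 1.09.
Enumerate all 2^4 = 16 price paths (U = up ×1.19, D = down ×0.67); each path with k up-moves has probability p*^k·(1−p*)^(4−k).
DDDD: M=118.5900, payoff=0.0000, prob=0.001368
UDDD: M=210.6300, payoff=0.0000, prob=0.005744
DUDD: M=141.1221, payoff=0.0000, prob=0.005744
UUDD: M=250.6497, payoff=0.0000, prob=0.024126
DDUD: M=118.5900, payoff=0.0000, prob=0.005744
UDUD: M=210.6300, payoff=0.0000, prob=0.024126
DUUD: M=167.9353, payoff=0.0000, prob=0.024126
UUUD: M=298.2731, payoff=38.7431, prob=0.101329
DDDU: M=118.5900, payoff=0.0000, prob=0.005744
UDDU: M=210.6300, payoff=0.0000, prob=0.024126
DUDU: M=141.1221, payoff=0.0000, prob=0.024126
UUDU: M=250.6497, payoff=0.0000, prob=0.101329
DDUU: M=118.5900, payoff=0.0000, prob=0.024126
UDUU: M=210.6300, payoff=0.0000, prob=0.101329
DUUU: M=199.8430, payoff=0.0000, prob=0.101329
UUUU: M=354.9450, payoff=95.4150, prob=0.425583
Price = Σ prob·payoff / R^4 = 44.532784 / 1.411582 = 31.5481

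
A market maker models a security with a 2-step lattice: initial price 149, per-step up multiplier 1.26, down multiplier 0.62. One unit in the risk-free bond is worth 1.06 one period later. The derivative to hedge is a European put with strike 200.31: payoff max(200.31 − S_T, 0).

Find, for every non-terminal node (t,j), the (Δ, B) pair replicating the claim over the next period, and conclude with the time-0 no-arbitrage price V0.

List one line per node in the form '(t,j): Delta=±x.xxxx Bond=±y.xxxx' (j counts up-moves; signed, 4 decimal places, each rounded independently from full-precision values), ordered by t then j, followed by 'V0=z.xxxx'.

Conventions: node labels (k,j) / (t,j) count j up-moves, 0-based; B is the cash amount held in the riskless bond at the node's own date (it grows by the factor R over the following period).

The replicating-portfolio and risk-neutral prices coincide; use p* = (1.06−0.62)/(1.26−0.62) = 0.6875 for the latter.
Terminal payoffs: V(2,0)=143.0344, V(2,1)=83.9112, V(2,2)=0.0000
(1,0): S=92.3800. Δ = (V_up−V_dn)/(S_up−S_dn) = (83.9112−143.0344)/(116.3988−57.2756) = -1.0000. V = [p*·83.9112 + (1−p*)·143.0344]/1.06 = 96.5917. B = V − Δ·S = 188.9717.
(1,1): S=187.7400. Δ = (V_up−V_dn)/(S_up−S_dn) = (0.0000−83.9112)/(236.5524−116.3988) = -0.6984. V = [p*·0.0000 + (1−p*)·83.9112]/1.06 = 24.7380. B = V − Δ·S = 155.8492.
(0,0): S=149.0000. Δ = (V_up−V_dn)/(S_up−S_dn) = (24.7380−96.5917)/(187.7400−92.3800) = -0.7535. V = [p*·24.7380 + (1−p*)·96.5917]/1.06 = 44.5210. B = V − Δ·S = 156.7924.
Verification: the root portfolio costs Δ(0,0)·S0 + B(0,0) = 44.5210, matching V0.

(0,0): Delta=-0.7535 Bond=156.7924
(1,0): Delta=-1.0000 Bond=188.9717
(1,1): Delta=-0.6984 Bond=155.8492
V0=44.5210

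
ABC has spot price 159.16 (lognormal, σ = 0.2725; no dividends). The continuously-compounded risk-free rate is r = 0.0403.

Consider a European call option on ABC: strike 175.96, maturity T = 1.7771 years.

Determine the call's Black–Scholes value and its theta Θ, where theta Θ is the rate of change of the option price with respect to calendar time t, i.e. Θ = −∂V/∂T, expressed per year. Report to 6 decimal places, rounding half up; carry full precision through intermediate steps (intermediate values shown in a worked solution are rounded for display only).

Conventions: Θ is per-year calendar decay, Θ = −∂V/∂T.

σ√T = 0.2725·√1.7771 = 0.363264
d₁ = (ln(S/K) + (r+σ²/2)T) / (σ√T) = (ln(159.16/175.96) + (0.0403+0.2725²/2)·1.7771) / 0.363264 = (-0.100347 + 0.137598) / 0.363264 = 0.102545
d₂ = d₁ − σ√T = 0.102545 − 0.363264 = -0.260719
e^{−rT} = 0.930887
N(d₁) = 0.540838,  N(d₂) = 0.397154
Call price V = S·N(d₁) − K·e^{−rT}·N(d₂) = 86.079750 − 65.053473 = 21.026278
φ(d₁) = (1/√(2π))·e^{−d₁²/2} = 0.396850
Θ = −S·φ(d₁)·σ/(2√T) − r·K·e^{−rT}·N(d₂) = −6.455668 − 2.621655 = -9.077323

price = 21.026278
Θ = -9.077323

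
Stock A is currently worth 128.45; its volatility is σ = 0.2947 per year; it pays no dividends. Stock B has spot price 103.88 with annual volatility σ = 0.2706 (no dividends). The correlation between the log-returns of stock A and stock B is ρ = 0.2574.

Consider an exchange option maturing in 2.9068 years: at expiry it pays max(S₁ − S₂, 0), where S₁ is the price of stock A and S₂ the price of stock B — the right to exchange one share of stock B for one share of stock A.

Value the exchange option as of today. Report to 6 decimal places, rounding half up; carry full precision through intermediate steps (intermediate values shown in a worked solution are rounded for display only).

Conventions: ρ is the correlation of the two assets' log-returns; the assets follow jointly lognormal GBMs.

σ_eff = √(σ₁² + σ₂² − 2ρσ₁σ₂) = √(0.2947² + 0.2706² − 2·0.2574·0.2947·0.2706) = 0.344992
d₁ = (ln(S₁/S₂) + (q₂ − q₁ + σ_eff²/2)T) / (σ_eff√T) = (ln(128.45/103.88) + (0.0 − 0.0 + 0.059510)·2.9068) / 0.588188 = 0.655039
d₂ = d₁ − σ_eff√T = 0.655039 − 0.588188 = 0.066851
N(d₁) = 0.743779,  N(d₂) = 0.526650
V = S₁·e^{−q₁T}·N(d₁) − S₂·e^{−q₂T}·N(d₂) = 95.538358 − 54.708365 = 40.829992
Key observation: no risk-free rate is needed — with the second asset as numeraire the exchange option is a call on the ratio S₁/S₂, and r cancels out of the value.

exchange price = 40.829992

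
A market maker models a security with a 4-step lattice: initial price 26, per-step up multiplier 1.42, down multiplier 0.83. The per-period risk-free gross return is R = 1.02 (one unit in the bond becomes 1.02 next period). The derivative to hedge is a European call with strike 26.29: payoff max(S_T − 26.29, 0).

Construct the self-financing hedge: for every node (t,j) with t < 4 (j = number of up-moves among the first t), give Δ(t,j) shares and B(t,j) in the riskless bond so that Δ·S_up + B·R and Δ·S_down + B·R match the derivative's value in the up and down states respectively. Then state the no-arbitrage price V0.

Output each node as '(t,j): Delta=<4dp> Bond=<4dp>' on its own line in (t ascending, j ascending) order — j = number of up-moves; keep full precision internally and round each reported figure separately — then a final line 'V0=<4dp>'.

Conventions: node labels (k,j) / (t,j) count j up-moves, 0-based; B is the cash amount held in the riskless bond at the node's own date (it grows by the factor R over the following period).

(0,0): Delta=0.6908 Bond=-11.6052
(1,0): Delta=0.5249 Bond=-8.2573
(1,1): Delta=0.8949 Bond=-19.3742
(2,0): Delta=0.2936 Bond=-4.2789
(2,1): Delta=0.8096 Bond=-17.1456
(2,2): Delta=1.0000 Bond=-25.2691
(3,0): Delta=0.0000 Bond=0.0000
(3,1): Delta=0.6548 Bond=-13.5527
(3,2): Delta=1.0000 Bond=-25.7745
(3,3): Delta=1.0000 Bond=-25.7745
V0=6.3558

Arbitrage-free pricing uses the up-move probability p* = (R−d)/(u−d) = 0.3220, discounting each step at R = 1.02.
Expiry values: V(4,0)=0.0000, V(4,1)=0.0000, V(4,2)=9.8265, V(4,3)=35.4998, V(4,4)=79.4226
  t=3,j=0: stock 14.8665 → up 21.1104 (V=0.0000), down 12.3392 (V=0.0000). Price 0.0000; hedge Δ=0.0000, bond B=0.0000.
  t=3,j=1: stock 25.4342 → up 36.1165 (V=9.8265), down 21.1104 (V=0.0000). Price 3.1024; hedge Δ=0.6548, bond B=-13.5527.
  t=3,j=2: stock 43.5139 → up 61.7898 (V=35.4998), down 36.1165 (V=9.8265). Price 17.7394; hedge Δ=1.0000, bond B=-25.7745.
  t=3,j=3: stock 74.4455 → up 105.7126 (V=79.4226), down 61.7898 (V=35.4998). Price 48.6710; hedge Δ=1.0000, bond B=-25.7745.
  t=2,j=0: stock 17.9114 → up 25.4342 (V=3.1024), down 14.8665 (V=0.0000). Price 0.9795; hedge Δ=0.2936, bond B=-4.2789.
  t=2,j=1: stock 30.6436 → up 43.5139 (V=17.7394), down 25.4342 (V=3.1024). Price 7.6628; hedge Δ=0.8096, bond B=-17.1456.
  t=2,j=2: stock 52.4264 → up 74.4455 (V=48.6710), down 43.5139 (V=17.7394). Price 27.1573; hedge Δ=1.0000, bond B=-25.2691.
  t=1,j=0: stock 21.5800 → up 30.6436 (V=7.6628), down 17.9114 (V=0.9795). Price 3.0703; hedge Δ=0.5249, bond B=-8.2573.
  t=1,j=1: stock 36.9200 → up 52.4264 (V=27.1573), down 30.6436 (V=7.6628). Price 13.6673; hedge Δ=0.8949, bond B=-19.3742.
  t=0,j=0: stock 26.0000 → up 36.9200 (V=13.6673), down 21.5800 (V=3.0703). Price 6.3558; hedge Δ=0.6908, bond B=-11.6052.
Verification: the root portfolio costs Δ(0,0)·S0 + B(0,0) = 6.3558, matching V0.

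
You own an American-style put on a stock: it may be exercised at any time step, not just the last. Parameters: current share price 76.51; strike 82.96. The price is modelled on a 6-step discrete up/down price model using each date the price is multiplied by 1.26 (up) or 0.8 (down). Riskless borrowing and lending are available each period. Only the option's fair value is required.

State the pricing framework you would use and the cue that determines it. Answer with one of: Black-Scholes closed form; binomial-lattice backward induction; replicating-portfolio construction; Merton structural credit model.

framework: binomial-lattice backward induction

Key observation: an American put (K = 82.96, S₀ = 76.51) on a 6-date tree has no closed form — the optimal stopping decision is embedded and must be resolved recursively from expiry.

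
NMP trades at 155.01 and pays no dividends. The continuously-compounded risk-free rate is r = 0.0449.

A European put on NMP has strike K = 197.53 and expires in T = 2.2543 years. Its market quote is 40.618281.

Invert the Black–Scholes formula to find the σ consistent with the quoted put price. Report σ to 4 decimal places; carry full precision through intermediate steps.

At σ = 0.2754 the Black–Scholes value reproduces the quote:
σ√T = 0.2754·√2.2543 = 0.413495
d₁ = (ln(S/K) + (r+σ²/2)T) / (σ√T) = (ln(155.01/197.53) + (0.0449+0.2754²/2)·2.2543) / 0.413495 = (-0.242401 + 0.186707) / 0.413495 = -0.134691
d₂ = d₁ − σ√T = -0.134691 − 0.413495 = -0.548185
e^{−rT} = 0.903736
N(−d₁) = 0.553572,  N(−d₂) = 0.708218
V = K·e^{−rT}·N(−d₂) − S·N(−d₁) = 126.427448 − 85.809167 = 40.618281 (the observed quote) — the price is monotone increasing in volatility, hence this σ is the only solution

sigma = 0.2754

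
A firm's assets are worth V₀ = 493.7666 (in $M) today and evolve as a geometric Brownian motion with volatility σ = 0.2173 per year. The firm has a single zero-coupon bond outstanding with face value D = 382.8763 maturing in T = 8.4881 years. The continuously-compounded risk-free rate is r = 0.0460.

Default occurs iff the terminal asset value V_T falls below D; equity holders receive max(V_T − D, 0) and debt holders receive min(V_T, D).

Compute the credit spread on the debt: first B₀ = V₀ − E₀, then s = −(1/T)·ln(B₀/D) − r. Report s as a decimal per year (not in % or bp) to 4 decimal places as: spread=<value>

spread=0.0083

Apply the equity-as-call identities (strike 382.8763, horizon 8.4881 years):
d₁ = [ln(V₀/D) + (r + σ²/2)T] / (σ√T)
   = [ln(493.7666/382.8763) + (0.0460 + 0.5·0.2173²)·8.4881] / (0.2173·√8.4881)
   = [0.254351 + 0.590854] / 0.633089 = 1.335048
d₂ = d₁ − σ√T = 1.335048 − 0.633089 = 0.701959
N(d₁) = 0.909070,  N(d₂) = 0.758648,  e^(−rT) = 0.676751
E₀ = V₀·N(d₁) − D·e^(−rT)·N(d₂)
   = 493.7666·0.909070 − 382.8763·0.676751·0.758648 = 252.293768
B₀ = V₀ − E₀ = 493.7666 − 252.293768 = 241.472832
spread = −(1/T)·ln(B₀/D) − r = −(1/8.4881)·ln(241.472832/382.8763) − 0.0460 = 0.00830603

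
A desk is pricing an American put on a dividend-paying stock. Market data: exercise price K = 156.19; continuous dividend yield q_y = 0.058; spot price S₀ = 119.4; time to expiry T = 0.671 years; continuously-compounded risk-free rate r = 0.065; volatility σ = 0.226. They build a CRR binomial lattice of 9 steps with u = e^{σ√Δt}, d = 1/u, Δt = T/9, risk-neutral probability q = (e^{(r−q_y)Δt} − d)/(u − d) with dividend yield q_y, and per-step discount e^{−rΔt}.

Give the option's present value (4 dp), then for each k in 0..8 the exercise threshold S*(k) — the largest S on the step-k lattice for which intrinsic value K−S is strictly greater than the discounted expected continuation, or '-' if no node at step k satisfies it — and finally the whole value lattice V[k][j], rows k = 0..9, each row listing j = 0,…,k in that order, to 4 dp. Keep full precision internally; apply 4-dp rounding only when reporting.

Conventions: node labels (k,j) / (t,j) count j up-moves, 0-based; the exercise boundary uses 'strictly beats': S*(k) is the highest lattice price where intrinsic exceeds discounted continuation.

price = 36.8857
boundary = - 112.2547 119.4000 112.2547 119.4000 112.2547 119.4000 127.0001 135.0841
tree:
36.8857
43.9353 29.8797
50.6530 36.7900 22.9499
56.9687 43.9353 29.5337 16.2926
62.9065 50.6530 36.7900 22.2386 10.2361
68.4889 56.9687 43.9353 29.2125 15.1663 5.1818
73.7373 62.9065 50.6530 36.7900 21.5782 8.6114 1.6467
78.6715 68.4889 56.9687 43.9353 29.1899 13.8323 3.2369 0.0000
83.3105 73.7373 62.9065 50.6530 36.7900 21.1059 6.3629 0.0000 0.0000
87.6719 78.6715 68.4889 56.9687 43.9353 29.1899 12.5075 0.0000 0.0000 0.0000

Δt=0.07456, u=1.06365, d=0.94016, q=0.48880, disc=e^(-rΔt)=0.99517
k=9 terminal: V=max(K-S,0) → 87.6719 78.6715 68.4889 56.9687 43.9353 29.1899 12.5075 0.0000 0.0000 0.0000
k=8: j=0 S=72.8795 intr=83.3105 cont=82.8699 V=83.3105[EX]; j=1 S=82.4527 intr=73.7373 cont=73.3380 V=73.7373[EX]; j=2 S=93.2835 intr=62.9065 cont=62.5539 V=62.9065[EX]; j=3 S=105.5370 intr=50.6530 cont=50.3533 V=50.6530[EX]; j=4 S=119.4000 intr=36.7900 cont=36.5501 V=36.7900[EX]; j=5 S=135.0841 intr=21.1059 cont=20.9337 V=21.1059[EX]; j=6 S=152.8283 intr=3.3617 cont=6.3629 V=6.3629[hold]; j=7 S=172.9034 intr=0.0000 cont=0.0000 V=0.0000[hold]; j=8 S=195.6155 intr=0.0000 cont=0.0000 V=0.0000[hold]  S*(8)=135.0841
k=7: j=0 S=77.5185 intr=78.6715 cont=78.2509 V=78.6715[EX]; j=1 S=87.7011 intr=68.4889 cont=68.1123 V=68.4889[EX]; j=2 S=99.2213 intr=56.9687 cont=56.6418 V=56.9687[EX]; j=3 S=112.2547 intr=43.9353 cont=43.6646 V=43.9353[EX]; j=4 S=127.0001 intr=29.1899 cont=28.9828 V=29.1899[EX]; j=5 S=143.6825 intr=12.5075 cont=13.8323 V=13.8323[hold]; j=6 S=162.5563 intr=0.0000 cont=3.2369 V=3.2369[hold]; j=7 S=183.9092 intr=0.0000 cont=0.0000 V=0.0000[hold]  S*(7)=127.0001
k=6: j=0 S=82.4527 intr=73.7373 cont=73.3380 V=73.7373[EX]; j=1 S=93.2835 intr=62.9065 cont=62.5539 V=62.9065[EX]; j=2 S=105.5370 intr=50.6530 cont=50.3533 V=50.6530[EX]; j=3 S=119.4000 intr=36.7900 cont=36.5501 V=36.7900[EX]; j=4 S=135.0841 intr=21.1059 cont=21.5782 V=21.5782[hold]; j=5 S=152.8283 intr=3.3617 cont=8.6114 V=8.6114[hold]; j=6 S=172.9034 intr=0.0000 cont=1.6467 V=1.6467[hold]  S*(6)=119.4000
k=5: j=0 S=87.7011 intr=68.4889 cont=68.1123 V=68.4889[EX]; j=1 S=99.2213 intr=56.9687 cont=56.6418 V=56.9687[EX]; j=2 S=112.2547 intr=43.9353 cont=43.6646 V=43.9353[EX]; j=3 S=127.0001 intr=29.1899 cont=29.2125 V=29.2125[hold]; j=4 S=143.6825 intr=12.5075 cont=15.1663 V=15.1663[hold]; j=5 S=162.5563 intr=0.0000 cont=5.1818 V=5.1818[hold]  S*(5)=112.2547
k=4: j=0 S=93.2835 intr=62.9065 cont=62.5539 V=62.9065[EX]; j=1 S=105.5370 intr=50.6530 cont=50.3533 V=50.6530[EX]; j=2 S=119.4000 intr=36.7900 cont=36.5611 V=36.7900[EX]; j=3 S=135.0841 intr=21.1059 cont=22.2386 V=22.2386[hold]; j=4 S=152.8283 intr=3.3617 cont=10.2361 V=10.2361[hold]  S*(4)=119.4000
k=3: j=0 S=99.2213 intr=56.9687 cont=56.6418 V=56.9687[EX]; j=1 S=112.2547 intr=43.9353 cont=43.6646 V=43.9353[EX]; j=2 S=127.0001 intr=29.1899 cont=29.5337 V=29.5337[hold]; j=3 S=143.6825 intr=12.5075 cont=16.2926 V=16.2926[hold]  S*(3)=112.2547
k=2: j=0 S=105.5370 intr=50.6530 cont=50.3533 V=50.6530[EX]; j=1 S=119.4000 intr=36.7900 cont=36.7174 V=36.7900[EX]; j=2 S=135.0841 intr=21.1059 cont=22.9499 V=22.9499[hold]  S*(2)=119.4000
k=1: j=0 S=112.2547 intr=43.9353 cont=43.6646 V=43.9353[EX]; j=1 S=127.0001 intr=29.1899 cont=29.8797 V=29.8797[hold]  S*(1)=112.2547
k=0: j=0 S=119.4000 intr=36.7900 cont=36.8857 V=36.8857[hold]  S*(0)=-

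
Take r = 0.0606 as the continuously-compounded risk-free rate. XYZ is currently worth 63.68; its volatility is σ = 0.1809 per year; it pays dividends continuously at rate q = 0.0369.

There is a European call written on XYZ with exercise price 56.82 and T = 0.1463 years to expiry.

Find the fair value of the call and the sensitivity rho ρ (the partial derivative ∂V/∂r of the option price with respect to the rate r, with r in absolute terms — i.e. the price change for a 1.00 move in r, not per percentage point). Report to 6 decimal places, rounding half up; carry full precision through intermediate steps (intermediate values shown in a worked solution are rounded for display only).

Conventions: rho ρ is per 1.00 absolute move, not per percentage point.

σ√T = 0.1809·√0.1463 = 0.069193
d₁ = (ln(S/K) + (r−q+σ²/2)T) / (σ√T) = (ln(63.68/56.82) + (0.0606−0.0369+0.1809²/2)·0.1463) / 0.069193 = (0.113982 + 0.005861) / 0.069193 = 1.732020
d₂ = d₁ − σ√T = 1.732020 − 0.069193 = 1.662828
e^{−rT} = 0.991173
e^{−qT} = 0.994616
N(d₁) = 0.958365,  N(d₂) = 0.951827
Call price V = S·e^{−qT}·N(d₁) − K·e^{−rT}·N(d₂) = 60.700112 − 53.605417 = 7.094695
ρ = K·T·e^{−rT}·N(d₂) = 7.842472

price = 7.094695
ρ = 7.842472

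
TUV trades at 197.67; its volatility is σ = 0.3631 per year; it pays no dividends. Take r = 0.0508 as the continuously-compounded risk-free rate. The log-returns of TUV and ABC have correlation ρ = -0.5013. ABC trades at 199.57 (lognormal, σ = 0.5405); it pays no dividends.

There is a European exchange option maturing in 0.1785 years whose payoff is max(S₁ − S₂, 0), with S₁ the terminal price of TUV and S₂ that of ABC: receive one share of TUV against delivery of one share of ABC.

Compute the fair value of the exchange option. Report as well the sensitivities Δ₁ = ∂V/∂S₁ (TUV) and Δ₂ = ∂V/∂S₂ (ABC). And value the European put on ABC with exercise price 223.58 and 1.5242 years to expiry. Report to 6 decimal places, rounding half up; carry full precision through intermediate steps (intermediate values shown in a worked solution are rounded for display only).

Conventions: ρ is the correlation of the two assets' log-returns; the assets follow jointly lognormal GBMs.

σ_eff = √(σ₁² + σ₂² − 2ρσ₁σ₂) = √(0.3631² + 0.5405² − 2·-0.5013·0.3631·0.5405) = 0.787875
d₁ = (ln(S₁/S₂) + (q₂ − q₁ + σ_eff²/2)T) / (σ_eff√T) = (ln(197.67/199.57) + (0.0 − 0.0 + 0.310374)·0.1785) / 0.332872 = 0.137698
d₂ = d₁ − σ_eff√T = 0.137698 − 0.332872 = -0.195174
N(d₁) = 0.554760,  N(d₂) = 0.422628
V = S₁·e^{−q₁T}·N(d₁) − S₂·e^{−q₂T}·N(d₂) = 109.659476 − 84.343957 = 25.315519
Δ₁ = e^{−q₁T}·N(d₁) = 0.554760;  Δ₂ = −e^{−q₂T}·N(d₂) = -0.422628
[vanilla: ABC put K=223.58]
σ√T = 0.5405·√1.5242 = 0.667293
d₁ = (ln(S/K) + (r+σ²/2)T) / (σ√T) = (ln(199.57/223.58) + (0.0508+0.5405²/2)·1.5242) / 0.667293 = (-0.113604 + 0.300069) / 0.667293 = 0.279435
d₂ = d₁ − σ√T = 0.279435 − 0.667293 = -0.387858
e^{−rT} = 0.925492
N(−d₁) = 0.389955,  N(−d₂) = 0.650939
price = K·e^{−rT}·N(−d₂) − S·N(−d₁) = 134.693421 − 77.823405 = 56.870016

exchange price = 25.315519
Δ1 = 0.554760
Δ2 = -0.422628
price(ABC put K=223.58) = 56.870016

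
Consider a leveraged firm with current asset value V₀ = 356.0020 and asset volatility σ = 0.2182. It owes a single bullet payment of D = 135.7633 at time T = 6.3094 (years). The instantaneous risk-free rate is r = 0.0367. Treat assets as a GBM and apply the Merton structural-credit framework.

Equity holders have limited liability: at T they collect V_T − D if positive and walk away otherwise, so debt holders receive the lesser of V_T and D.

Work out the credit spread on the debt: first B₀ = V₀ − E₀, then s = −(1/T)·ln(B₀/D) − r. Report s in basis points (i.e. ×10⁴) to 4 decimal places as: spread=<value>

spread=7.9149

Equity is a call on the firm's assets struck at D = 135.7633:
d₁ = [ln(V₀/D) + (r + σ²/2)T] / (σ√T)
   = [ln(356.0020/135.7633) + (0.0367 + 0.5·0.2182²)·6.3094] / (0.2182·√6.3094)
   = [0.964023 + 0.381754] / 0.548086 = 2.455413
d₂ = d₁ − σ√T = 2.455413 − 0.548086 = 1.907327
N(d₁) = 0.992964,  N(d₂) = 0.971761,  e^(−rT) = 0.793299
E₀ = V₀·N(d₁) − D·e^(−rT)·N(d₂)
   = 356.0020·0.992964 − 135.7633·0.793299·0.971761 = 248.837599
B₀ = V₀ − E₀ = 356.0020 − 248.837599 = 107.164401
spread = −(1/T)·ln(B₀/D) − r = −(1/6.3094)·ln(107.164401/135.7633) − 0.0367 = 0.00079149
in basis points: 0.00079149 × 10⁴ = 7.9149 bp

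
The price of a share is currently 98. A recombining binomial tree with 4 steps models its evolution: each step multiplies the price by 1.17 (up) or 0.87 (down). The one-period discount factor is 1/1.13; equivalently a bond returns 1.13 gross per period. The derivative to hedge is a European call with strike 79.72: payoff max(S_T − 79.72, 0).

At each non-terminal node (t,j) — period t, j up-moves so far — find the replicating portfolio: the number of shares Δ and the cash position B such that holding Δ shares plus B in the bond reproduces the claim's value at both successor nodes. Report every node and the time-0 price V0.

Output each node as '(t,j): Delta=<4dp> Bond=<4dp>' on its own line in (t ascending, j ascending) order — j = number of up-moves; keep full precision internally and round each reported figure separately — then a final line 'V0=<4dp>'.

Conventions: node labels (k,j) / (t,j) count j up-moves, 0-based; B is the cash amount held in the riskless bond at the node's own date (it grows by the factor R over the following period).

(0,0): Delta=0.9943 Bond=-48.3117
(1,0): Delta=0.9596 Bond=-51.6341
(1,1): Delta=0.9983 Bond=-55.0474
(2,0): Delta=0.7520 Bond=-42.9481
(2,1): Delta=0.9834 Bond=-60.7155
(2,2): Delta=1.0000 Bond=-62.4325
(3,0): Delta=0.0000 Bond=0.0000
(3,1): Delta=0.8381 Bond=-55.9977
(3,2): Delta=1.0000 Bond=-70.5487
(3,3): Delta=1.0000 Bond=-70.5487
V0=49.1320

No-arbitrage ⇒ martingale measure with p* = (R−d)/(u−d) = 0.8667.
Payoffs at expiry: V(4,0)=0.0000, V(4,1)=0.0000, V(4,2)=21.8198, V(4,3)=56.8335, V(4,4)=103.9209
Node (3,0) S=64.5333: V=(p*·0.0000+(1−p*)·0.0000)/1.13=0.0000; Δ=(0.0000−0.0000)/(75.5040−56.1440)=0.0000; B=V−Δ·S=0.0000
Node (3,1) S=86.7862: V=(p*·21.8198+(1−p*)·0.0000)/1.13=16.7349; Δ=(21.8198−0.0000)/(101.5398−75.5040)=0.8381; B=V−Δ·S=-55.9977
Node (3,2) S=116.7124: V=(p*·56.8335+(1−p*)·21.8198)/1.13=46.1637; Δ=(56.8335−21.8198)/(136.5535−101.5398)=1.0000; B=V−Δ·S=-70.5487
Node (3,3) S=156.9581: V=(p*·103.9209+(1−p*)·56.8335)/1.13=86.4094; Δ=(103.9209−56.8335)/(183.6409−136.5535)=1.0000; B=V−Δ·S=-70.5487
Node (2,0) S=74.1762: V=(p*·16.7349+(1−p*)·0.0000)/1.13=12.8351; Δ=(16.7349−0.0000)/(86.7862−64.5333)=0.7520; B=V−Δ·S=-42.9481
Node (2,1) S=99.7542: V=(p*·46.1637+(1−p*)·16.7349)/1.13=37.3804; Δ=(46.1637−16.7349)/(116.7124−86.7862)=0.9834; B=V−Δ·S=-60.7155
Node (2,2) S=134.1522: V=(p*·86.4094+(1−p*)·46.1637)/1.13=71.7197; Δ=(86.4094−46.1637)/(156.9581−116.7124)=1.0000; B=V−Δ·S=-62.4325
Node (1,0) S=85.2600: V=(p*·37.3804+(1−p*)·12.8351)/1.13=30.1838; Δ=(37.3804−12.8351)/(99.7542−74.1762)=0.9596; B=V−Δ·S=-51.6341
Node (1,1) S=114.6600: V=(p*·71.7197+(1−p*)·37.3804)/1.13=59.4170; Δ=(71.7197−37.3804)/(134.1522−99.7542)=0.9983; B=V−Δ·S=-55.0474
Node (0,0) S=98.0000: V=(p*·59.4170+(1−p*)·30.1838)/1.13=49.1320; Δ=(59.4170−30.1838)/(114.6600−85.2600)=0.9943; B=V−Δ·S=-48.3117
As a check, the time-0 holding Δ(0,0)·S0 + B(0,0) comes to 49.1320 — exactly V0.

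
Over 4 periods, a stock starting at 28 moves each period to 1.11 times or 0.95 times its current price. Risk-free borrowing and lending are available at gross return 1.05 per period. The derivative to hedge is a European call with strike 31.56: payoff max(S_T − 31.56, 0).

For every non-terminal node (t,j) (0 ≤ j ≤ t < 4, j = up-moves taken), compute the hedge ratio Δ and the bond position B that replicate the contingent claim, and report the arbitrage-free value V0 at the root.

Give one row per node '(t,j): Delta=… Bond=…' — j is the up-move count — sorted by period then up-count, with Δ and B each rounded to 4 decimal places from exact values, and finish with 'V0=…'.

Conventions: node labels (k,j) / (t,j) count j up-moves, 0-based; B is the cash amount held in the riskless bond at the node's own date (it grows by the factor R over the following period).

No-arbitrage ⇒ martingale measure with p* = (R−d)/(u−d) = 0.6250.
Payoffs at expiry: V(4,0)=0.0000, V(4,1)=0.0000, V(4,2)=0.0000, V(4,3)=4.8190, V(4,4)=10.9460
  t=3,j=0: stock 24.0065 → up 26.6472 (V=0.0000), down 22.8062 (V=0.0000). Price 0.0000; hedge Δ=0.0000, bond B=0.0000.
  t=3,j=1: stock 28.0497 → up 31.1352 (V=0.0000), down 26.6472 (V=0.0000). Price 0.0000; hedge Δ=0.0000, bond B=0.0000.
  t=3,j=2: stock 32.7739 → up 36.3790 (V=4.8190), down 31.1352 (V=0.0000). Price 2.8684; hedge Δ=0.9190, bond B=-27.2502.
  t=3,j=3: stock 38.2937 → up 42.5060 (V=10.9460), down 36.3790 (V=4.8190). Price 8.2365; hedge Δ=1.0000, bond B=-30.0571.
  t=2,j=0: stock 25.2700 → up 28.0497 (V=0.0000), down 24.0065 (V=0.0000). Price 0.0000; hedge Δ=0.0000, bond B=0.0000.
  t=2,j=1: stock 29.5260 → up 32.7739 (V=2.8684), down 28.0497 (V=0.0000). Price 1.7074; hedge Δ=0.6072, bond B=-16.2204.
  t=2,j=2: stock 34.4988 → up 38.2937 (V=8.2365), down 32.7739 (V=2.8684). Price 5.9271; hedge Δ=0.9725, bond B=-27.6234.
  t=1,j=0: stock 26.6000 → up 29.5260 (V=1.7074), down 25.2700 (V=0.0000). Price 1.0163; hedge Δ=0.4012, bond B=-9.6550.
  t=1,j=1: stock 31.0800 → up 34.4988 (V=5.9271), down 29.5260 (V=1.7074). Price 4.1378; hedge Δ=0.8486, bond B=-22.2355.
  t=0,j=0: stock 28.0000 → up 31.0800 (V=4.1378), down 26.6000 (V=1.0163). Price 2.8260; hedge Δ=0.6968, bond B=-16.6836.
As a check, the time-0 holding Δ(0,0)·S0 + B(0,0) comes to 2.8260 — exactly V0.

(0,0): Delta=0.6968 Bond=-16.6836
(1,0): Delta=0.4012 Bond=-9.6550
(1,1): Delta=0.8486 Bond=-22.2355
(2,0): Delta=0.0000 Bond=0.0000
(2,1): Delta=0.6072 Bond=-16.2204
(2,2): Delta=0.9725 Bond=-27.6234
(3,0): Delta=0.0000 Bond=0.0000
(3,1): Delta=0.0000 Bond=0.0000
(3,2): Delta=0.9190 Bond=-27.2502
(3,3): Delta=1.0000 Bond=-30.0571
V0=2.8260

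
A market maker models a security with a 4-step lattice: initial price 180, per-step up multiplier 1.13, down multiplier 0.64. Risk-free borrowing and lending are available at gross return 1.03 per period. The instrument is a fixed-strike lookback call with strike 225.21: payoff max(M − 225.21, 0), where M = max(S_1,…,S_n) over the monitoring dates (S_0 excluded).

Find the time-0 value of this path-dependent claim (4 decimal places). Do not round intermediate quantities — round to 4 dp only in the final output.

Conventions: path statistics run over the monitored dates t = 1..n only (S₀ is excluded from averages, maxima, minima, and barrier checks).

price = 28.0310

Set p* = 0.7959 (from d < R < u); the path-dependent value is the discounted p*-expectation over all price paths.
Enumerate all 2^4 = 16 price paths (U = up ×1.13, D = down ×0.64); each path with k up-moves has probability p*^k·(1−p*)^(4−k).
DDDD: M=115.2000, payoff=0.0000, prob=0.001735
UDDD: M=203.4000, payoff=0.0000, prob=0.006765
DUDD: M=130.1760, payoff=0.0000, prob=0.006765
UUDD: M=229.8420, payoff=4.6320, prob=0.026384
DDUD: M=115.2000, payoff=0.0000, prob=0.006765
UDUD: M=203.4000, payoff=0.0000, prob=0.026384
DUUD: M=147.0989, payoff=0.0000, prob=0.026384
UUUD: M=259.7215, payoff=34.5115, prob=0.102899
DDDU: M=115.2000, payoff=0.0000, prob=0.006765
UDDU: M=203.4000, payoff=0.0000, prob=0.026384
DUDU: M=130.1760, payoff=0.0000, prob=0.026384
UUDU: M=229.8420, payoff=4.6320, prob=0.102899
DDUU: M=115.2000, payoff=0.0000, prob=0.026384
UDUU: M=203.4000, payoff=0.0000, prob=0.102899
DUUU: M=166.2217, payoff=0.0000, prob=0.102899
UUUU: M=293.4852, payoff=68.2752, prob=0.401305
Price = Σ prob·payoff / R^4 = 31.549189 / 1.125509 = 28.0310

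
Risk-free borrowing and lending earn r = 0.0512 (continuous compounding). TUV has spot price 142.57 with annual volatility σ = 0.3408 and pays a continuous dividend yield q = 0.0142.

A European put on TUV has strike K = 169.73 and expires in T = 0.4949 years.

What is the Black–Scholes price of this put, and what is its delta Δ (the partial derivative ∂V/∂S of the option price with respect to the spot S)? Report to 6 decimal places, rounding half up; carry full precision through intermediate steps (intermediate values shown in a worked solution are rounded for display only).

σ√T = 0.3408·√0.4949 = 0.239750
d₁ = (ln(S/K) + (r−q+σ²/2)T) / (σ√T) = (ln(142.57/169.73) + (0.0512−0.0142+0.3408²/2)·0.4949) / 0.239750 = (-0.174376 + 0.047051) / 0.239750 = -0.531072
d₂ = d₁ − σ√T = -0.531072 − 0.239750 = -0.770822
e^{−rT} = 0.974979
e^{−qT} = 0.992997
N(−d₁) = 0.702316,  N(−d₂) = 0.779594
Put price V = K·e^{−rT}·N(−d₂) − S·e^{−qT}·N(−d₁) = 129.009738 − 99.427954 = 29.581784
Δ = −e^{−qT}·N(−d₁) = -0.697397

price = 29.581784
Δ = -0.697397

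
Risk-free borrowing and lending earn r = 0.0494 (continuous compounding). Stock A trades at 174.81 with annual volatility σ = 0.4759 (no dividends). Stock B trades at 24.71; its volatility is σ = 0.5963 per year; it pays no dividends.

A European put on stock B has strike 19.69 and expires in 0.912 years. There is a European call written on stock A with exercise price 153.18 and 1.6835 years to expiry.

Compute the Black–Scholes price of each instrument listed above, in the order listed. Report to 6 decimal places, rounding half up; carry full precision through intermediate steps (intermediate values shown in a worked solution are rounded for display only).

price(stock B put K=19.69) = 2.463294
price(stock A call K=153.18) = 57.430348

[stock B put K=19.69]
σ√T = 0.5963·√0.912 = 0.569459
d₁ = (ln(S/K) + (r+σ²/2)T) / (σ√T) = (ln(24.71/19.69) + (0.0494+0.5963²/2)·0.912) / 0.569459 = (0.227097 + 0.207194) / 0.569459 = 0.762639
d₂ = d₁ − σ√T = 0.762639 − 0.569459 = 0.193181
e^{−rT} = 0.955947
N(−d₁) = 0.222839,  N(−d₂) = 0.423409
price = K·e^{−rT}·N(−d₂) − S·N(−d₁) = 7.969653 − 5.506359 = 2.463294
[stock A call K=153.18]
σ√T = 0.4759·√1.6835 = 0.617479
d₁ = (ln(S/K) + (r+σ²/2)T) / (σ√T) = (ln(174.81/153.18) + (0.0494+0.4759²/2)·1.6835) / 0.617479 = (0.132086 + 0.273805) / 0.617479 = 0.657336
d₂ = d₁ − σ√T = 0.657336 − 0.617479 = 0.039857
e^{−rT} = 0.920199
N(d₁) = 0.744517,  N(d₂) = 0.515896
price = S·N(d₁) − K·e^{−rT}·N(d₂) = 130.149100 − 72.718752 = 57.430348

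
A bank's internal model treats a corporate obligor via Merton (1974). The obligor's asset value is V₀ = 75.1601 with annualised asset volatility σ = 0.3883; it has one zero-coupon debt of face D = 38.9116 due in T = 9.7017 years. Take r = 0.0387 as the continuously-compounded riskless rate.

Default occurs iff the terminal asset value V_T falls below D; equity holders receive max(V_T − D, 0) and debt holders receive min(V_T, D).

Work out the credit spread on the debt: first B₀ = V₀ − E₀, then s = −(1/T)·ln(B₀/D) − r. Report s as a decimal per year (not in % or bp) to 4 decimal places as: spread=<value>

Work the structural quantities from V₀ = 75.1601 against face 38.9116:
d₁ = [ln(V₀/D) + (r + σ²/2)T] / (σ√T)
   = [ln(75.1601/38.9116) + (0.0387 + 0.5·0.3883²)·9.7017] / (0.3883·√9.7017)
   = [0.658328 + 1.106852] / 1.209459 = 1.459478
d₂ = d₁ − σ√T = 1.459478 − 1.209459 = 0.250019
N(d₁) = 0.927783,  N(d₂) = 0.598714,  e^(−rT) = 0.686976
E₀ = V₀·N(d₁) − D·e^(−rT)·N(d₂)
   = 75.1601·0.927783 − 38.9116·0.686976·0.598714 = 53.727865
B₀ = V₀ − E₀ = 75.1601 − 53.727865 = 21.432235
spread = −(1/T)·ln(B₀/D) − r = −(1/9.7017)·ln(21.432235/38.9116) − 0.0387 = 0.02277338

spread=0.0228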